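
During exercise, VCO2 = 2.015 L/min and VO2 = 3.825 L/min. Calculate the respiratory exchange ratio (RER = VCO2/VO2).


RER = VCO2 / VO2
= 2.015 / 3.825
= 0.5268

0.5268


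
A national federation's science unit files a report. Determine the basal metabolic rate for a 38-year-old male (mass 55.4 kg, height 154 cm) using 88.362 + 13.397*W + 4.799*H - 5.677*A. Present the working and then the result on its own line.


BMR = 88.362 + 13.397*55.4 + 4.799*154 - 5.677*38
= 1353.88 kcal/day

1353.88 kcal/day


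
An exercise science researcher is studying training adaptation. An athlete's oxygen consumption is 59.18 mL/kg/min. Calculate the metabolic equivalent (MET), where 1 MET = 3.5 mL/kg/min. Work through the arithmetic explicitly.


MET = VO2 / 3.5
= 59.18 / 3.5
= 16.91 METs

16.91 METs


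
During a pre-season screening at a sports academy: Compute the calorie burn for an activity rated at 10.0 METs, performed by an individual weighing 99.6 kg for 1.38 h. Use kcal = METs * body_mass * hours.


Product of METs and mass = 10.0 * 99.6 = 996.0
Total kcal = 996.0 * 1.38 = 1374.48 kcal

1374.48 kcal


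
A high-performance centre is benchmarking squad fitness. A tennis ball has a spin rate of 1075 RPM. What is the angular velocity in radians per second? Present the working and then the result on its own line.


Convert RPM to rad/s: multiply by 2*pi and divide by 60
omega = 1075 * 2 * pi / 60
= 112.574 rad/s

112.574 rad/s


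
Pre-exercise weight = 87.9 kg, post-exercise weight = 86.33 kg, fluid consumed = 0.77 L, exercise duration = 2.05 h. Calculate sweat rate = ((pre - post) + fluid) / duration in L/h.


Weight loss = 87.9 - 86.33 = 1.57 kg (approx L)
Total sweat = 1.57 + 0.77 = 2.34 L
Sweat rate = 2.34 / 2.05 = 1.141 L/h

1.141 L/h


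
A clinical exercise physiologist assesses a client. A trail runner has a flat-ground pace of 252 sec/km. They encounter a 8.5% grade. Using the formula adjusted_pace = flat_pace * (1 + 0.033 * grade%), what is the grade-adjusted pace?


Grade factor = 1 + 0.033 * 8.5 = 1.2805
Adjusted = 252 * 1.2805 = 322.69 sec/km

322.69 s/km


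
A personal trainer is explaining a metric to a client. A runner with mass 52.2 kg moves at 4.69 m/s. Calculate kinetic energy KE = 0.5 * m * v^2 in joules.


v^2 = 4.69^2 = 21.9961
KE = 0.5 * 52.2 * 21.9961
= 574.1 J

574.1 J


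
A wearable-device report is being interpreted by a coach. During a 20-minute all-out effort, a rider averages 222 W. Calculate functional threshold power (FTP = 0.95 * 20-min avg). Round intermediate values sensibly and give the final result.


FTP = 0.95 * 222
= 210.9 W

210.9 W


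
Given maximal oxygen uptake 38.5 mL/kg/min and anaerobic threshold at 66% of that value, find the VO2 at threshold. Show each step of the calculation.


Percentage as decimal = 0.66
VO2 at AT = 38.5 * 0.66 = 25.41 mL/kg/min

25.41 mL/kg/min


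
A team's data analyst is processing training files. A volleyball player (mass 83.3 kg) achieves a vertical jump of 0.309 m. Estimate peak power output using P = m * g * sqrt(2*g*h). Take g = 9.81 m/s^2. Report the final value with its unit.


2 * g * h = 2 * 9.81 * 0.309 = 6.06258
sqrt(6.06258) = 2.462231 m/s
P = 83.3 * 9.81 * 2.462231 = 2012.07 W

2012.07 W


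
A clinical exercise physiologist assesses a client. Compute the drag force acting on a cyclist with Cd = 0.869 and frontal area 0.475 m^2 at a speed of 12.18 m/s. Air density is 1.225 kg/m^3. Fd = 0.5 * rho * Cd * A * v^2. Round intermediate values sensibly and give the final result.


Step 1: v^2 = 148.3524
Step 2: Fd = 0.5 * 1.225 * 0.869 * 0.475 * 148.3524
= 37.507 N

37.507 N


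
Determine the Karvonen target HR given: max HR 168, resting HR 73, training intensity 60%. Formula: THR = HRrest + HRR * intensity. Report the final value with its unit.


HRR = HRmax - HRrest = 168 - 73 = 95
THR = 73 + 95 * 0.6
= 130.0 bpm

130.0 bpm


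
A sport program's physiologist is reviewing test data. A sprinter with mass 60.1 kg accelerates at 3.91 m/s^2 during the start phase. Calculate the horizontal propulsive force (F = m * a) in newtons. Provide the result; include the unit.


F = m * a
= 60.1 * 3.91
= 234.99 N

234.99 N


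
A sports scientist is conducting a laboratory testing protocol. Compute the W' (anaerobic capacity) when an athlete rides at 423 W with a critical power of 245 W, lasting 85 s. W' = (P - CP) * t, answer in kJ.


Above-CP power = 178 W
Duration = 85 s
W' = 178 * 85 = 15130 J
Convert: 15130 / 1000 = 15.13 kJ

15.13 kJ


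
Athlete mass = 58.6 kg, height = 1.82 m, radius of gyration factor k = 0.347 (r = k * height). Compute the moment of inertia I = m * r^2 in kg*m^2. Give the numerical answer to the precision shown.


r = k * height = 0.347 * 1.82 = 0.63154 m
r^2 = 0.63154^2 = 0.398843
I = 58.6 * 0.398843 = 23.372 kg*m^2

23.372 kg*m^2


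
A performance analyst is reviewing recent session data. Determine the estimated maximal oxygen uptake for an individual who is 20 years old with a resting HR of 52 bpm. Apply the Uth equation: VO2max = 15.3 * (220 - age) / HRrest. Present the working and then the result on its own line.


HRmax = 220 - 20 = 200
VO2max = 15.3 * (200 / 52)
= 15.3 * 3.8462
= 58.85 mL/kg/min

58.85 mL/kg/min


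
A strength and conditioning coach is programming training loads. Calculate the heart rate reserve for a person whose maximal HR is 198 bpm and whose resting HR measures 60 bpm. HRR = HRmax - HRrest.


HRmax = 198 bpm
HRrest = 60 bpm
HRR = 198 - 60 = 138 bpm

138 bpm


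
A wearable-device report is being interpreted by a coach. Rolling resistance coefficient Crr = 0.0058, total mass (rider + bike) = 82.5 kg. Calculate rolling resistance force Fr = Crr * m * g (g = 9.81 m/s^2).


Fr = Crr * m * g
= 0.0058 * 82.5 * 9.81
= 4.694 N

4.694 N


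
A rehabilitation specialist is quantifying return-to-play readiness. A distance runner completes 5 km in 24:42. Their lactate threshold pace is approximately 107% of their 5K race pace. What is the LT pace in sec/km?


Convert to seconds: 24 min 42 s = 1482 s
Pace per km = 1482 / 5 = 296.4 s/km
LT pace = 296.4 * 1.07 = 317.15 s/km

317.15 s/km


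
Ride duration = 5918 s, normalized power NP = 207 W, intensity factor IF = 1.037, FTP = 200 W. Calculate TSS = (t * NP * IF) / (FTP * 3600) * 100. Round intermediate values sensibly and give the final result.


Numerator = 5918 * 207 * 1.037 = 1270351.962
Denominator = 200 * 3600 = 720000
TSS = 1270351.962 / 720000 * 100
= 176.44

176.44 TSS


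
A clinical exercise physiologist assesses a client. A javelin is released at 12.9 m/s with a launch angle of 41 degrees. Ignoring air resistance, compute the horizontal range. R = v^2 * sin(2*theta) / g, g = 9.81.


Launch speed squared = 166.41
sin(2 * 41 deg) = 0.990268
Range = 166.41 * 0.990268 / 9.81
= 16.798 m

16.798 m


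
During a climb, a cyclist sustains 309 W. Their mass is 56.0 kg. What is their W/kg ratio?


Power-to-weight = 309 W / 56.0 kg
= 5.518 W/kg

5.518 W/kg


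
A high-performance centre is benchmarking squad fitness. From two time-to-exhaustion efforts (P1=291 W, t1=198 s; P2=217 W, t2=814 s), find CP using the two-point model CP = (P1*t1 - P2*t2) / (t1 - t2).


Work in trial 1 = 57618 J
Work in trial 2 = 176638 J
Delta work = -119020 J
Delta time = -616 s
CP = -119020 / -616 = 193.21 W

193.21 W


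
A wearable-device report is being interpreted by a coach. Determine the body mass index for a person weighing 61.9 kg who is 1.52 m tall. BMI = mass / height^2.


BMI = mass / height^2
= 61.9 / 1.52^2
= 61.9 / 2.3104
= 26.79 kg/m^2

26.79 kg/m^2


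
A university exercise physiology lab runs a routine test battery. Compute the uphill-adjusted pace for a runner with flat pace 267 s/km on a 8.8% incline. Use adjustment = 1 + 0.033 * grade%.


Adjustment factor = 1 + 0.033 * 8.8 = 1.2904
Grade-adjusted pace = 267 * 1.2904 = 344.54 s/km

344.54 s/km


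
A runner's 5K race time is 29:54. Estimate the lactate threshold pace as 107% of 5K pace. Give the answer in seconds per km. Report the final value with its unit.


Total race time = 29*60 + 54 = 1794 seconds
5K pace = 1794 / 5 = 358.8 sec/km
LT pace = 358.8 * 1.07 = 383.92 sec/km

383.92 s/km


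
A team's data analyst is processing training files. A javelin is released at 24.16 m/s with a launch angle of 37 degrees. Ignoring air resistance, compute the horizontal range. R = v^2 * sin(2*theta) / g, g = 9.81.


Launch speed squared = 583.7056
sin(2 * 37 deg) = 0.961262
Range = 583.7056 * 0.961262 / 9.81
= 57.196 m

57.196 m


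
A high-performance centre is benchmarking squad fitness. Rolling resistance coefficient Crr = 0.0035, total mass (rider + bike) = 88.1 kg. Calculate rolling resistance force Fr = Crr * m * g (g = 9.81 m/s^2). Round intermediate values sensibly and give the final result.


Fr = Crr * m * g
= 0.0035 * 88.1 * 9.81
= 3.025 N

3.025 N


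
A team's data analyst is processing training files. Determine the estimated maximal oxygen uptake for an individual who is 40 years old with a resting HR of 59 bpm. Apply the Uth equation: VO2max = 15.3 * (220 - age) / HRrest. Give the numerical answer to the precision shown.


HRmax = 220 - 40 = 180
VO2max = 15.3 * (180 / 59)
= 15.3 * 3.0508
= 46.68 mL/kg/min

46.68 mL/kg/min


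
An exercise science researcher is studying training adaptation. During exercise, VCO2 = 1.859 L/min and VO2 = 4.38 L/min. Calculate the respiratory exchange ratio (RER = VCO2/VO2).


RER = VCO2 / VO2
= 1.859 / 4.38
= 0.4244

0.4244


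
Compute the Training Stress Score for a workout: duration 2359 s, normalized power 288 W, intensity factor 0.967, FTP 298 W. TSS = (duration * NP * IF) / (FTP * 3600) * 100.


Product = 2359 * 288 * 0.967 = 656972.064
Base = 298 * 3600 = 1072800
TSS = 656972.064 / 1072800 * 100 = 61.24

61.24 TSS


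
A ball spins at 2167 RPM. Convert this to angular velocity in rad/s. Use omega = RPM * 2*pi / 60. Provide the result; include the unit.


omega = 2167 * 2 * pi / 60
= 2167 * 6.28318531 / 60
= 13615.663 / 60
= 226.928 rad/s

226.928 rad/s


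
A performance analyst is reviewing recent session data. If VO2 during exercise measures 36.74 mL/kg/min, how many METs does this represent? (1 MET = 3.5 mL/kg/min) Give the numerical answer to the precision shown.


METs = VO2 / 3.5 = 36.74 / 3.5 = 10.5

10.5 METs


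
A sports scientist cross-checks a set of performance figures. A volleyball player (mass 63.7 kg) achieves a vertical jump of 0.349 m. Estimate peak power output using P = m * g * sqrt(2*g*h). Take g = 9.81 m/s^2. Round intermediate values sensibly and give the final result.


2 * g * h = 2 * 9.81 * 0.349 = 6.84738
sqrt(6.84738) = 2.61675 m/s
P = 63.7 * 9.81 * 2.61675 = 1635.2 W

1635.2 W


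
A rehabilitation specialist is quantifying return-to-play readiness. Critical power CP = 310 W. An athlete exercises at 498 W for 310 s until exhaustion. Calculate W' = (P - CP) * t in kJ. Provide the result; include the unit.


P - CP = 498 - 310 = 188 W
W' = 188 * 310 = 58280 J
= 58280 / 1000 = 58.28 kJ

58.28 kJ


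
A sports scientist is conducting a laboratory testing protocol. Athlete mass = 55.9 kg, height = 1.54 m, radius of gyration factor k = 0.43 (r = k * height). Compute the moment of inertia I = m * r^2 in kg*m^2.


r = k * height = 0.43 * 1.54 = 0.6622 m
r^2 = 0.6622^2 = 0.438509
I = 55.9 * 0.438509 = 24.513 kg*m^2

24.513 kg*m^2


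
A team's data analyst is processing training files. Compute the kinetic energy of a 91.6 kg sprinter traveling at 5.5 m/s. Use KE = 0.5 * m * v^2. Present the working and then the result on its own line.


Velocity squared = 30.25
KE = 0.5 * 91.6 * 30.25 = 1385.45 J

1385.45 J


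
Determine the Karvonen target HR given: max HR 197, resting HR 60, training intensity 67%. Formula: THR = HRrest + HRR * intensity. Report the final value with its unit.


HRR = HRmax - HRrest = 197 - 60 = 137
THR = 60 + 137 * 0.67
= 151.79 bpm

151.79 bpm


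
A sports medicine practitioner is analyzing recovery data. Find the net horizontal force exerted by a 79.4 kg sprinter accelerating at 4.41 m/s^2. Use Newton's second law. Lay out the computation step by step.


Newton's second law: F = m * a
F = 79.4 * 4.41 = 350.15 N

350.15 N


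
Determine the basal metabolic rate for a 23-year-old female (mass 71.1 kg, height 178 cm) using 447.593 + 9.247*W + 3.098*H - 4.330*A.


BMR = 447.593 + 9.247*71.1 + 3.098*178 - 4.330*23
= 1556.91 kcal/day

1556.91 kcal/day


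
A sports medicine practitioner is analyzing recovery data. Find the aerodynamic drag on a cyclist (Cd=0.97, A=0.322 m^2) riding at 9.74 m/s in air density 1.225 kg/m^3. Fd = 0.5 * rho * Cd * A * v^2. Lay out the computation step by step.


Fd = 0.5 * 1.225 * 0.97 * 0.322 * 9.74^2
= 0.5 * 1.225 * 0.97 * 0.322 * 94.8676
= 18.149 N

18.149 N


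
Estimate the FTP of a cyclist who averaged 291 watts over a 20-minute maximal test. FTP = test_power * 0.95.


FTP = 291 * 0.95 = 276.45 W

276.45 W


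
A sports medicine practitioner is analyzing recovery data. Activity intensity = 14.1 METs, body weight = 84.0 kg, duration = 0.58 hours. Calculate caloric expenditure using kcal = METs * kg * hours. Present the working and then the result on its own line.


kcal = 14.1 * 84.0 * 0.58
= 1184.4 * 0.58
= 686.95 kcal

686.95 kcal


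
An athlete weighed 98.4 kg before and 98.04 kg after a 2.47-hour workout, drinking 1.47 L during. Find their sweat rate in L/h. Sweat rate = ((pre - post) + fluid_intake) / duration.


Body mass change = 0.36 kg
Total sweat loss = 0.36 + 1.47 = 1.83 L
Rate = 1.83 / 2.47 = 0.741 L/h

0.741 L/h


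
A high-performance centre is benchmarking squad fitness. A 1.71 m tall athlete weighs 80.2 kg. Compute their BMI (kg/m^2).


height^2 = 2.9241 m^2
BMI = 80.2 / 2.9241 = 27.43 kg/m^2

27.43 kg/m^2


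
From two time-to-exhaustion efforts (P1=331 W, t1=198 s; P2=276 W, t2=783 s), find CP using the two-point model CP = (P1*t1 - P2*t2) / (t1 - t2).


Work in trial 1 = 65538 J
Work in trial 2 = 216108 J
Delta work = -150570 J
Delta time = -585 s
CP = -150570 / -585 = 257.38 W

257.38 W


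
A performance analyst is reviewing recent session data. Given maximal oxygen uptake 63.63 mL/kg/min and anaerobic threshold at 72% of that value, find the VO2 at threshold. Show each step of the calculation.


Percentage as decimal = 0.72
VO2 at AT = 63.63 * 0.72 = 45.81 mL/kg/min

45.81 mL/kg/min


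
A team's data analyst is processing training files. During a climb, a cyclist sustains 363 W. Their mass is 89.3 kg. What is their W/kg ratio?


Power-to-weight = 363 W / 89.3 kg
= 4.065 W/kg

4.065 W/kg


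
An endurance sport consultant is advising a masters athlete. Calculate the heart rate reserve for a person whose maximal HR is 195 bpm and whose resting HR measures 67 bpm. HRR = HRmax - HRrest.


HRmax = 195 bpm
HRrest = 67 bpm
HRR = 195 - 67 = 128 bpm

128 bpm


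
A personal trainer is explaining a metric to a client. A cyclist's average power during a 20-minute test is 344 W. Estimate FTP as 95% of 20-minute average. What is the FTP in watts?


FTP = 20-min power * 0.95
= 344 * 0.95
= 326.8 W

326.8 W


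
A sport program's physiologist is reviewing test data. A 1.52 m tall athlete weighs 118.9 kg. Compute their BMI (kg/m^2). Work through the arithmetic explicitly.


height^2 = 2.3104 m^2
BMI = 118.9 / 2.3104 = 51.46 kg/m^2

51.46 kg/m^2


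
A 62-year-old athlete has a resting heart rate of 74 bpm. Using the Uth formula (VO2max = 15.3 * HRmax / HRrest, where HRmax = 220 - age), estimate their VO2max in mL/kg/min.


HRmax = 220 - 62 = 158 bpm
Ratio = HRmax / HRrest = 158 / 74 = 2.1351
VO2max = 15.3 * 2.1351 = 32.67 mL/kg/min

32.67 mL/kg/min


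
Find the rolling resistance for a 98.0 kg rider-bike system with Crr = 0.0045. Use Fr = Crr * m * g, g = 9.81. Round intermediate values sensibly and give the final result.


m * g = 98.0 * 9.81 = 961.38 N
Fr = 0.0045 * 961.38 = 4.326 N

4.326 N


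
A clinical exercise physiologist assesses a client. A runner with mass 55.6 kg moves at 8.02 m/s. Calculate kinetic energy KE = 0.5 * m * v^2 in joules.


v^2 = 8.02^2 = 64.3204
KE = 0.5 * 55.6 * 64.3204
= 1788.11 J

1788.11 J


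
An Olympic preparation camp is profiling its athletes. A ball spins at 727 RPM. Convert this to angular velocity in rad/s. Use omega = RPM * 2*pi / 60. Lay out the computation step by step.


omega = 727 * 2 * pi / 60
= 727 * 6.28318531 / 60
= 4567.876 / 60
= 76.131 rad/s

76.131 rad/s


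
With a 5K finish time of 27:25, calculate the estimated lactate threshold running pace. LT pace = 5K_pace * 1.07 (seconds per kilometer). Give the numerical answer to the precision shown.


Race duration = 1645 s for 5 km
Average pace = 1645 / 5 = 329.0 s/km
LT pace = 329.0 * 1.07
= 352.03 s/km

352.03 s/km


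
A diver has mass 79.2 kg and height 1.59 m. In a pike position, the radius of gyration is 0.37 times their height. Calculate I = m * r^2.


r = 0.37 * 1.59 = 0.5883 m
I = m * r^2 = 79.2 * 0.346097 = 27.411 kg*m^2

27.411 kg*m^2


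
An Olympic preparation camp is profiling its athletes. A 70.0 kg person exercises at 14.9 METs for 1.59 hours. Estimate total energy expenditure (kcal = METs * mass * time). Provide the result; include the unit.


Energy = METs * mass(kg) * time(h)
= 14.9 * 70.0 * 1.59
= 1658.37 kcal

1658.37 kcal


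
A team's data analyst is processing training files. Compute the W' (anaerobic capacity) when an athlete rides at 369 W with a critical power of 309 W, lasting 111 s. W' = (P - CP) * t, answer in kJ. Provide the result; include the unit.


Above-CP power = 60 W
Duration = 111 s
W' = 60 * 111 = 6660 J
Convert: 6660 / 1000 = 6.66 kJ

6.66 kJ


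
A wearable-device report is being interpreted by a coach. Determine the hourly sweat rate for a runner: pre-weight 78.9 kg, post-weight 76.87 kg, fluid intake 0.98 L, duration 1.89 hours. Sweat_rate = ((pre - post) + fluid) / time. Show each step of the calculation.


Mass lost = 78.9 - 76.87 = 2.03 kg
Add fluid consumed: 2.03 + 0.98 = 3.01 L total sweat
Sweat rate = 3.01 / 1.89 = 1.593 L/h

1.593 L/h


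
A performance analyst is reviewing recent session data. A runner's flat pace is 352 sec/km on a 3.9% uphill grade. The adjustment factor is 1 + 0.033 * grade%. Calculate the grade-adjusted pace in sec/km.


Factor = 1 + 0.033 * 3.9 = 1.1287
Adjusted pace = 352 * 1.1287
= 397.3 sec/km

397.3 s/km


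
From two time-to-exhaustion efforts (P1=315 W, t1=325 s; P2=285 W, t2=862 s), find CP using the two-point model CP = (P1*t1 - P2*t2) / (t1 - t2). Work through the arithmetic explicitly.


Work in trial 1 = 102375 J
Work in trial 2 = 245670 J
Delta work = -143295 J
Delta time = -537 s
CP = -143295 / -537 = 266.84 W

266.84 W


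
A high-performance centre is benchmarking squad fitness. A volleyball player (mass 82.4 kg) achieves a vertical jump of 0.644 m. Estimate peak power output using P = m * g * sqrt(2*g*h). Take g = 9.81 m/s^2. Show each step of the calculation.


2 * g * h = 2 * 9.81 * 0.644 = 12.63528
sqrt(12.63528) = 3.554614 m/s
P = 82.4 * 9.81 * 3.554614 = 2873.35 W

2873.35 W


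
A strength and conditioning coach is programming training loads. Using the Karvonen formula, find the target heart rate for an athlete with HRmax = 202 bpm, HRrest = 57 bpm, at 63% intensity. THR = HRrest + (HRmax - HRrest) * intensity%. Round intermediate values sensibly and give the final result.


HRR = 202 - 57 = 145
THR = 57 + 145 * 0.63
= 57 + 91.35
= 148.35 bpm

148.35 bpm


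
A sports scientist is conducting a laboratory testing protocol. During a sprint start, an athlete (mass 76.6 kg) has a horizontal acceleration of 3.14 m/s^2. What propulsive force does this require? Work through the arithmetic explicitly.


Propulsive force = mass * acceleration
= 76.6 kg * 3.14 m/s^2
= 240.52 N

240.52 N


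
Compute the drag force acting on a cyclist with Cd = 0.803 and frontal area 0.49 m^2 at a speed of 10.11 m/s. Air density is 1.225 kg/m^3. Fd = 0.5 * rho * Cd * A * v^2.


Step 1: v^2 = 102.2121
Step 2: Fd = 0.5 * 1.225 * 0.803 * 0.49 * 102.2121
= 24.633 N

24.633 N


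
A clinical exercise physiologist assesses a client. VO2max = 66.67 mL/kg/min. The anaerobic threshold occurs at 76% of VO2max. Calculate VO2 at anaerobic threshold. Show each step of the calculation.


AT fraction = 76 / 100 = 0.76
AT VO2 = 66.67 * 0.76
= 50.67 mL/kg/min

50.67 mL/kg/min


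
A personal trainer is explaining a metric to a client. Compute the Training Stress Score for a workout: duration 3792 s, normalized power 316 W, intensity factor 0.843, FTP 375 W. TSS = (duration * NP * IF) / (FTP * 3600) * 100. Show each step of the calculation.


Product = 3792 * 316 * 0.843 = 1010143.296
Base = 375 * 3600 = 1350000
TSS = 1010143.296 / 1350000 * 100 = 74.83

74.83 TSS


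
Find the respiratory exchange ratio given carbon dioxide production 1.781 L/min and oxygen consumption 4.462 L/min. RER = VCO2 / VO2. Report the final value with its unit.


VCO2 = 1.781 L/min
VO2 = 4.462 L/min
RER = 1.781 / 4.462 = 0.3991

0.3991


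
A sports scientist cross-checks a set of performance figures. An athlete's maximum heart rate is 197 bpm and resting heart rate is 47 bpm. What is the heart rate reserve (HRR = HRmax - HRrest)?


HRR = HRmax - HRrest
= 197 - 47
= 150 bpm

150 bpm


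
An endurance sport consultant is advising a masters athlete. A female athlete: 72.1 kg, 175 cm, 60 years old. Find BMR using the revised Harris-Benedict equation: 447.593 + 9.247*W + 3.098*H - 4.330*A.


Intercept = 447.593
Weight contribution = 9.247 * 72.1 = 666.7087
Height contribution = 3.098 * 175 = 542.15
Age contribution = 4.33 * 60 = 259.8
BMR = 447.593 + 666.7087 + 542.15 - 259.8
= 1396.65 kcal/day

1396.65 kcal/day


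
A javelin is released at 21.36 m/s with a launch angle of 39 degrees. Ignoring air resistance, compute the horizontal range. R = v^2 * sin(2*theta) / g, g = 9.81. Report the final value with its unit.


Launch speed squared = 456.2496
sin(2 * 39 deg) = 0.978148
Range = 456.2496 * 0.978148 / 9.81
= 45.492 m

45.492 m


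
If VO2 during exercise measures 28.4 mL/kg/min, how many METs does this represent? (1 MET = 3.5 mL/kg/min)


METs = VO2 / 3.5 = 28.4 / 3.5 = 8.11

8.11 METs


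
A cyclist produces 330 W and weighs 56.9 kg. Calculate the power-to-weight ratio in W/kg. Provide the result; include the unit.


P/W = power / mass
= 330 / 56.9
= 5.8 W/kg

5.8 W/kg


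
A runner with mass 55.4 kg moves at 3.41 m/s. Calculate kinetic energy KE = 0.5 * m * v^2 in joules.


v^2 = 3.41^2 = 11.6281
KE = 0.5 * 55.4 * 11.6281
= 322.1 J

322.1 J


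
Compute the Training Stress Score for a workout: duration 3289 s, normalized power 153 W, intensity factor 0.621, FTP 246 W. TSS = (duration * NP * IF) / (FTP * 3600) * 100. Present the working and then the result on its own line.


Product = 3289 * 153 * 0.621 = 312497.757
Base = 246 * 3600 = 885600
TSS = 312497.757 / 885600 * 100 = 35.29

35.29 TSS


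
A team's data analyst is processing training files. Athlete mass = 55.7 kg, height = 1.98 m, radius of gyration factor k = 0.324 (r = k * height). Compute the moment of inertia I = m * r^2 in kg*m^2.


r = k * height = 0.324 * 1.98 = 0.64152 m
r^2 = 0.64152^2 = 0.411548
I = 55.7 * 0.411548 = 22.923 kg*m^2

22.923 kg*m^2


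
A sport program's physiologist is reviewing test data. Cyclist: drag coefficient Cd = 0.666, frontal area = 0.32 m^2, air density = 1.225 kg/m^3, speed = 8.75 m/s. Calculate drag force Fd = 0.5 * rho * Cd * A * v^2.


v^2 = 8.75^2 = 76.5625
Fd = 0.5 * 1.225 * 0.666 * 0.32 * 76.5625
= 9.994 N

9.994 N


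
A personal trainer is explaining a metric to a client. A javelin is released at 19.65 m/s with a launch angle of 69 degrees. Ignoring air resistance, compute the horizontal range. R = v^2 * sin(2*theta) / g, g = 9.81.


Launch speed squared = 386.1225
sin(2 * 69 deg) = 0.669131
Range = 386.1225 * 0.669131 / 9.81
= 26.337 m

26.337 m


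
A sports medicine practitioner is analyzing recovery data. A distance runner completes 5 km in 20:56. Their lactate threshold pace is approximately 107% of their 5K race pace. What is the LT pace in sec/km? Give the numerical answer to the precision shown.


Convert to seconds: 20 min 56 s = 1256 s
Pace per km = 1256 / 5 = 251.2 s/km
LT pace = 251.2 * 1.07 = 268.78 s/km

268.78 s/km


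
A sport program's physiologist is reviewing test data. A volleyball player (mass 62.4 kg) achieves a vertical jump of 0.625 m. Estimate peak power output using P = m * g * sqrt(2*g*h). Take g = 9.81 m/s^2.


2 * g * h = 2 * 9.81 * 0.625 = 12.2625
sqrt(12.2625) = 3.501785 m/s
P = 62.4 * 9.81 * 3.501785 = 2143.6 W

2143.6 W


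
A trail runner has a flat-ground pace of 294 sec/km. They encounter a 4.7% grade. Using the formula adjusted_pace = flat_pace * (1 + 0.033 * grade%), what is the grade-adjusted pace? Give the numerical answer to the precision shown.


Grade factor = 1 + 0.033 * 4.7 = 1.1551
Adjusted = 294 * 1.1551 = 339.6 sec/km

339.6 s/km


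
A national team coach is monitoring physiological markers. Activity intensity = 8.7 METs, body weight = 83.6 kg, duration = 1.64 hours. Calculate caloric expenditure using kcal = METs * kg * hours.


kcal = 8.7 * 83.6 * 1.64
= 727.32 * 1.64
= 1192.8 kcal

1192.8 kcal


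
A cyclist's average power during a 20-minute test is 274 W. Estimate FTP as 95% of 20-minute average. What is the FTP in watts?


FTP = 20-min power * 0.95
= 274 * 0.95
= 260.3 W

260.3 W


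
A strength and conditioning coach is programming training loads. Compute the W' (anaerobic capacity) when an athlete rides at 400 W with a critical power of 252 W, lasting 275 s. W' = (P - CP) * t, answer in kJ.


Above-CP power = 148 W
Duration = 275 s
W' = 148 * 275 = 40700 J
Convert: 40700 / 1000 = 40.7 kJ

40.7 kJ


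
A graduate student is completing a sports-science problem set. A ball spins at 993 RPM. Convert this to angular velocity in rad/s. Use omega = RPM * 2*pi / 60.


omega = 993 * 2 * pi / 60
= 993 * 6.28318531 / 60
= 6239.203 / 60
= 103.987 rad/s

103.987 rad/s


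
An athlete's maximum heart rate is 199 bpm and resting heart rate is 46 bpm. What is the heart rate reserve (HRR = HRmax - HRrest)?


HRR = HRmax - HRrest
= 199 - 46
= 153 bpm

153 bpm


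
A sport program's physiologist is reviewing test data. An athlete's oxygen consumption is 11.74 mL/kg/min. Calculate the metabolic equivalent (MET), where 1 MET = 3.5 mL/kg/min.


MET = VO2 / 3.5
= 11.74 / 3.5
= 3.35 METs

3.35 METs


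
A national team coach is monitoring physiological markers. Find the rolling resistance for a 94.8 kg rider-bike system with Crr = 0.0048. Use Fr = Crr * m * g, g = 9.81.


m * g = 94.8 * 9.81 = 929.988 N
Fr = 0.0048 * 929.988 = 4.464 N

4.464 N


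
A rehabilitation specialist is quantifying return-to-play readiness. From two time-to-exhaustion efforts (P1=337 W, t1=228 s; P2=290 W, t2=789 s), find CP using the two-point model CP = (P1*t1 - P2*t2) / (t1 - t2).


Work in trial 1 = 76836 J
Work in trial 2 = 228810 J
Delta work = -151974 J
Delta time = -561 s
CP = -151974 / -561 = 270.9 W

270.9 W


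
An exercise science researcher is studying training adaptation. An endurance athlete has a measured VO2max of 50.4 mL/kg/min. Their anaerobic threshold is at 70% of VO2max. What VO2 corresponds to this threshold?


Anaerobic threshold VO2 = VO2max * 70%
= 50.4 * 0.7
= 35.28 mL/kg/min

35.28 mL/kg/min


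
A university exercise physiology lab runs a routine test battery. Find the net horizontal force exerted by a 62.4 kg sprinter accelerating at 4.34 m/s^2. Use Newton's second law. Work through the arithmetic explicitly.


Newton's second law: F = m * a
F = 62.4 * 4.34 = 270.82 N

270.82 N


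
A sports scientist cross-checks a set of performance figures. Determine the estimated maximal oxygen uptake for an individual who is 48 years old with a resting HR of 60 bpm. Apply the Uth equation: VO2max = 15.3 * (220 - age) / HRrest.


HRmax = 220 - 48 = 172
VO2max = 15.3 * (172 / 60)
= 15.3 * 2.8667
= 43.86 mL/kg/min

43.86 mL/kg/min


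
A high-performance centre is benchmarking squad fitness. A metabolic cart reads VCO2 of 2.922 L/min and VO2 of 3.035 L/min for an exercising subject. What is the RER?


RER = VCO2 / VO2 = 2.922 / 3.035 = 0.9628

0.9628


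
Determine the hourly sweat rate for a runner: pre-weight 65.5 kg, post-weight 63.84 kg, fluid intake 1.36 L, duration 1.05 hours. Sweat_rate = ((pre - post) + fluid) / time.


Mass lost = 65.5 - 63.84 = 1.66 kg
Add fluid consumed: 1.66 + 1.36 = 3.02 L total sweat
Sweat rate = 3.02 / 1.05 = 2.876 L/h

2.876 L/h


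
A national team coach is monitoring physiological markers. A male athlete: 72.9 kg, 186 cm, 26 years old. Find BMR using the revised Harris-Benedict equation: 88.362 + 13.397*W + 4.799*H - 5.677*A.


Intercept = 88.362
Weight contribution = 13.397 * 72.9 = 976.6413
Height contribution = 4.799 * 186 = 892.614
Age contribution = 5.677 * 26 = 147.602
BMR = 88.362 + 976.6413 + 892.614 - 147.602
= 1810.02 kcal/day

1810.02 kcal/day


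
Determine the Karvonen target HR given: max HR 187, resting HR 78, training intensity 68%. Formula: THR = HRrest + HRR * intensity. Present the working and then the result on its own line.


HRR = HRmax - HRrest = 187 - 78 = 109
THR = 78 + 109 * 0.68
= 152.12 bpm

152.12 bpm


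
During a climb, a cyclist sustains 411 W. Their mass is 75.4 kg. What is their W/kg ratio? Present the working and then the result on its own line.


Power-to-weight = 411 W / 75.4 kg
= 5.451 W/kg

5.451 W/kg


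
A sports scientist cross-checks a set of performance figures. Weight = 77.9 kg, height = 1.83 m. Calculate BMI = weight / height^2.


height^2 = 1.83^2 = 3.3489
BMI = 77.9 / 3.3489 = 23.26 kg/m^2

23.26 kg/m^2


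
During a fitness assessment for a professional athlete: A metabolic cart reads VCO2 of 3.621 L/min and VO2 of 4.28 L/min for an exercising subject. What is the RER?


RER = VCO2 / VO2 = 3.621 / 4.28 = 0.846

0.846


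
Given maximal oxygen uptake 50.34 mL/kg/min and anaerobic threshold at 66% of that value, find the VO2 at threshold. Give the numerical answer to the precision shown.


Percentage as decimal = 0.66
VO2 at AT = 50.34 * 0.66 = 33.22 mL/kg/min

33.22 mL/kg/min


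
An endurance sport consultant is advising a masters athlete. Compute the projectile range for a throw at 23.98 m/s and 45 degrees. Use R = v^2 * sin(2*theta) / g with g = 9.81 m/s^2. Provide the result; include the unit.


Two times the angle = 90 degrees
sin(90) = 1.0
R = 575.0404 * 1.0 / 9.81 = 58.618 m

58.618 m


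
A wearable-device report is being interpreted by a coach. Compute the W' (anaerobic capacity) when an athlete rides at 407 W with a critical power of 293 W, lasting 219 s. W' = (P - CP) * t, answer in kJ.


Above-CP power = 114 W
Duration = 219 s
W' = 114 * 219 = 24966 J
Convert: 24966 / 1000 = 24.966 kJ

24.966 kJ


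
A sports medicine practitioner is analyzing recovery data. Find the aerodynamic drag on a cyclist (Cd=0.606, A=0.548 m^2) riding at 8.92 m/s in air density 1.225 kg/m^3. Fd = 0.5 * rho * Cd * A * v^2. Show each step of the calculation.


Fd = 0.5 * 1.225 * 0.606 * 0.548 * 8.92^2
= 0.5 * 1.225 * 0.606 * 0.548 * 79.5664
= 16.184 N

16.184 N


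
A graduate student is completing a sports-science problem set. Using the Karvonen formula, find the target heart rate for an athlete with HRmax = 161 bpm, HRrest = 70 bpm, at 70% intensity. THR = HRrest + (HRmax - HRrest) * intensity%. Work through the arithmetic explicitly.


HRR = 161 - 70 = 91
THR = 70 + 91 * 0.7
= 70 + 63.7
= 133.7 bpm

133.7 bpm


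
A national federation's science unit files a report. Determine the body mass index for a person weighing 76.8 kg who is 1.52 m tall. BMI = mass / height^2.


BMI = mass / height^2
= 76.8 / 1.52^2
= 76.8 / 2.3104
= 33.24 kg/m^2

33.24 kg/m^2


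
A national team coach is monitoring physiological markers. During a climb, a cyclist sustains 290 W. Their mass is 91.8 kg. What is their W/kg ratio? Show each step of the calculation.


Power-to-weight = 290 W / 91.8 kg
= 3.159 W/kg

3.159 W/kg


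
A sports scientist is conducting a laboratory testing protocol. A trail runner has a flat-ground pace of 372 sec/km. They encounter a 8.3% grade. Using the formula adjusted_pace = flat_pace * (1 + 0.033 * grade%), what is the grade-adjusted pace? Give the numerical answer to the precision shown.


Grade factor = 1 + 0.033 * 8.3 = 1.2739
Adjusted = 372 * 1.2739 = 473.89 sec/km

473.89 s/km


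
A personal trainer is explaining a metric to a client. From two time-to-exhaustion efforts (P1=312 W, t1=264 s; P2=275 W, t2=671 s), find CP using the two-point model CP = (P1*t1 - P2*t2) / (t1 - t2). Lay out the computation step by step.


Work in trial 1 = 82368 J
Work in trial 2 = 184525 J
Delta work = -102157 J
Delta time = -407 s
CP = -102157 / -407 = 251.0 W

251.0 W


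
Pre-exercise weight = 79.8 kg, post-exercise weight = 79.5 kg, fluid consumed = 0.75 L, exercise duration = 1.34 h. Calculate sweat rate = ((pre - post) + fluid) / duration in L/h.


Weight loss = 79.8 - 79.5 = 0.3 kg (approx L)
Total sweat = 0.3 + 0.75 = 1.05 L
Sweat rate = 1.05 / 1.34 = 0.784 L/h

0.784 L/h


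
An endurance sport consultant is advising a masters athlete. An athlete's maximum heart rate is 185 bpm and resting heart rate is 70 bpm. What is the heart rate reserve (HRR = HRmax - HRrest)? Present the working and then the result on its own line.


HRR = HRmax - HRrest
= 185 - 70
= 115 bpm

115 bpm


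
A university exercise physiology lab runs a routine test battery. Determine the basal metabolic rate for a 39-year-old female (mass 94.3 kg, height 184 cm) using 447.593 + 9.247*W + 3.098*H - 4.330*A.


BMR = 447.593 + 9.247*94.3 + 3.098*184 - 4.330*39
= 1720.75 kcal/day

1720.75 kcal/day


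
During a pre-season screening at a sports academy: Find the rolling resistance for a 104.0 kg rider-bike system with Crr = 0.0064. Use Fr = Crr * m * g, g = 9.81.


m * g = 104.0 * 9.81 = 1020.24 N
Fr = 0.0064 * 1020.24 = 6.53 N

6.53 N


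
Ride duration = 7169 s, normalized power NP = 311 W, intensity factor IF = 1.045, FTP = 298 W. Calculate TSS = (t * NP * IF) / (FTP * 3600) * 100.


Numerator = 7169 * 311 * 1.045 = 2329889.155
Denominator = 298 * 3600 = 1072800
TSS = 2329889.155 / 1072800 * 100
= 217.18

217.18 TSS


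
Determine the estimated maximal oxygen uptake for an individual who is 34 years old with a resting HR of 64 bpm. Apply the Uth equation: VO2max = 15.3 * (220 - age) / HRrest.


HRmax = 220 - 34 = 186
VO2max = 15.3 * (186 / 64)
= 15.3 * 2.9063
= 44.47 mL/kg/min

44.47 mL/kg/min


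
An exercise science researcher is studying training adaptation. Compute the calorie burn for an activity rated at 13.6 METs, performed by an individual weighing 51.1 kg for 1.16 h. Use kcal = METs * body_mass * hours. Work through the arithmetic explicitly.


Product of METs and mass = 13.6 * 51.1 = 694.96
Total kcal = 694.96 * 1.16 = 806.15 kcal

806.15 kcal


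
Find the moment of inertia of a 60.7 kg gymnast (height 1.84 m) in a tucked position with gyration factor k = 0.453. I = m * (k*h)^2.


Radius of gyration = 0.453 * 1.84 = 0.83352 m
I = 60.7 * 0.83352^2
= 60.7 * 0.694756
= 42.172 kg*m^2

42.172 kg*m^2


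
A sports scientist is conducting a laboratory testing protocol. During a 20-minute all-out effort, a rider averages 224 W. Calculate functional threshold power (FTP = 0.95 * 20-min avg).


FTP = 0.95 * 224
= 212.8 W

212.8 W


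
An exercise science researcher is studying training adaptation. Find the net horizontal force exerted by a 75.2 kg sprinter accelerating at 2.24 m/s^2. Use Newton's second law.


Newton's second law: F = m * a
F = 75.2 * 2.24 = 168.45 N

168.45 N


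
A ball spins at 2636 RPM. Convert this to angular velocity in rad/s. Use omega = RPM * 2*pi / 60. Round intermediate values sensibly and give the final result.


omega = 2636 * 2 * pi / 60
= 2636 * 6.28318531 / 60
= 16562.476 / 60
= 276.041 rad/s

276.041 rad/s


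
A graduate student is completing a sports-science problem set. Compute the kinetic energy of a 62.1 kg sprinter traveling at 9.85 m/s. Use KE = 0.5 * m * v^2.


Velocity squared = 97.0225
KE = 0.5 * 62.1 * 97.0225 = 3012.55 J

3012.55 J


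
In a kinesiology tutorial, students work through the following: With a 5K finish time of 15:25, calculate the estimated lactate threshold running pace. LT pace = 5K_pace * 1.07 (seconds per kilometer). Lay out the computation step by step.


Race duration = 925 s for 5 km
Average pace = 925 / 5 = 185.0 s/km
LT pace = 185.0 * 1.07
= 197.95 s/km

197.95 s/km


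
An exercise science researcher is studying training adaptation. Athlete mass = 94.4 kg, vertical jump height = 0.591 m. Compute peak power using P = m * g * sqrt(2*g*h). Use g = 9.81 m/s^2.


sqrt(2 * 9.81 * 0.591) = sqrt(11.59542) = 3.405205 m/s
P = 94.4 * 9.81 * 3.405205
= 3153.44 W

3153.44 W


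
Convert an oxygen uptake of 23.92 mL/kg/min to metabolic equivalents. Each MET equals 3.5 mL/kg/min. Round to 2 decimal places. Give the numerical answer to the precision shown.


One MET = 3.5 mL/kg/min
Number of METs = 23.92 / 3.5
= 6.83 METs

6.83 METs


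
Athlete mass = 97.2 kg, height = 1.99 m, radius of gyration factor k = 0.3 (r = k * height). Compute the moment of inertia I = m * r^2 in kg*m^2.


r = k * height = 0.3 * 1.99 = 0.597 m
r^2 = 0.597^2 = 0.356409
I = 97.2 * 0.356409 = 34.643 kg*m^2

34.643 kg*m^2


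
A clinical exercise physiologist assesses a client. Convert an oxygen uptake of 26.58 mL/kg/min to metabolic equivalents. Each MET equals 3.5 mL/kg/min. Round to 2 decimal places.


One MET = 3.5 mL/kg/min
Number of METs = 26.58 / 3.5
= 7.59 METs

7.59 METs


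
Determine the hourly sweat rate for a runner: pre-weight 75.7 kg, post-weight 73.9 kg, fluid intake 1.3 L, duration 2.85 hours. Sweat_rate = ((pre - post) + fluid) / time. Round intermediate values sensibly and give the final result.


Mass lost = 75.7 - 73.9 = 1.8 kg
Add fluid consumed: 1.8 + 1.3 = 3.1 L total sweat
Sweat rate = 3.1 / 2.85 = 1.088 L/h

1.088 L/h


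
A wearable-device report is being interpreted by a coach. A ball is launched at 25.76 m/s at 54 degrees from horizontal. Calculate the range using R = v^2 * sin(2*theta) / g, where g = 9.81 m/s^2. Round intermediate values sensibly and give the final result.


sin(2 * 54) = sin(108) = 0.951057
v^2 = 25.76^2 = 663.5776
R = 663.5776 * 0.951057 / 9.81
= 64.332 m

64.332 m


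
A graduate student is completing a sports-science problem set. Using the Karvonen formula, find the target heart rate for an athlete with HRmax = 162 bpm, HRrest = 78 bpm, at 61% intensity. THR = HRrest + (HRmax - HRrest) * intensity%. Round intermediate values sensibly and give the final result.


HRR = 162 - 78 = 84
THR = 78 + 84 * 0.61
= 78 + 51.24
= 129.24 bpm

129.24 bpm


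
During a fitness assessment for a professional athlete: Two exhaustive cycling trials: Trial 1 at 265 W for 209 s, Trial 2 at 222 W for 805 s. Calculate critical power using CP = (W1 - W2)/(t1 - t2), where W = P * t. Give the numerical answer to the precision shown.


W1 = 265 * 209 = 55385 J
W2 = 222 * 805 = 178710 J
CP = (55385 - 178710) / (209 - 805)
= -123325 / -596
= 206.92 W

206.92 W


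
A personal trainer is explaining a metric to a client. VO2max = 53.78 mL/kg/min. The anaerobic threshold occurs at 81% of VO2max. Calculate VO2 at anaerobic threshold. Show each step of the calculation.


AT fraction = 81 / 100 = 0.81
AT VO2 = 53.78 * 0.81
= 43.56 mL/kg/min

43.56 mL/kg/min
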